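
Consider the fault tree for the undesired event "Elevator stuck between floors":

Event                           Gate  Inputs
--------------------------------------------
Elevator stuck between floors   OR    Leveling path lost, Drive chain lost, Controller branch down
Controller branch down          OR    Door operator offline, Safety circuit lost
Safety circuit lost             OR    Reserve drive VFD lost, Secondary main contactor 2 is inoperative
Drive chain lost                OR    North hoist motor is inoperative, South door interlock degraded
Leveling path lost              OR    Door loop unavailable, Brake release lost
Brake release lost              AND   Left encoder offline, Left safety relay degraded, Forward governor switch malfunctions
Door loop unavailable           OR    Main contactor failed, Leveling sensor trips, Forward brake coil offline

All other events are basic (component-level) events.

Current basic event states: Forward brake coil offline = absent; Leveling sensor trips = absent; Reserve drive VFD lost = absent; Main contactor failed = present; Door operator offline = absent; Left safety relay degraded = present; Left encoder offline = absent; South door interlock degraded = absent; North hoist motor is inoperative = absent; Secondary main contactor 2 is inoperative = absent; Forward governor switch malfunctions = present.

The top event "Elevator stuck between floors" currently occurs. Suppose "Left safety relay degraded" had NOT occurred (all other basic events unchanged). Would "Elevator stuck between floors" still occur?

Counterfactual: set "Left safety relay degraded" to not occurred.
Door loop unavailable [OR]: Main contactor failed=occurs, Leveling sensor trips=not, Forward brake coil offline=not → at least one input occurs → occurs.
Brake release lost [AND]: Left encoder offline=not, Left safety relay degraded=not, Forward governor switch malfunctions=occurs → not all inputs occur → does not occur.
Leveling path lost [OR]: Door loop unavailable=occurs, Brake release lost=not → at least one input occurs → occurs.
Drive chain lost [OR]: North hoist motor is inoperative=not, South door interlock degraded=not → no input occurs → does not occur.
Safety circuit lost [OR]: Reserve drive VFD lost=not, Secondary main contactor 2 is inoperative=not → no input occurs → does not occur.
Controller branch down [OR]: Door operator offline=not, Safety circuit lost=not → no input occurs → does not occur.
Elevator stuck between floors [OR]: Leveling path lost=occurs, Drive chain lost=not, Controller branch down=not → at least one input occurs → occurs.

Yes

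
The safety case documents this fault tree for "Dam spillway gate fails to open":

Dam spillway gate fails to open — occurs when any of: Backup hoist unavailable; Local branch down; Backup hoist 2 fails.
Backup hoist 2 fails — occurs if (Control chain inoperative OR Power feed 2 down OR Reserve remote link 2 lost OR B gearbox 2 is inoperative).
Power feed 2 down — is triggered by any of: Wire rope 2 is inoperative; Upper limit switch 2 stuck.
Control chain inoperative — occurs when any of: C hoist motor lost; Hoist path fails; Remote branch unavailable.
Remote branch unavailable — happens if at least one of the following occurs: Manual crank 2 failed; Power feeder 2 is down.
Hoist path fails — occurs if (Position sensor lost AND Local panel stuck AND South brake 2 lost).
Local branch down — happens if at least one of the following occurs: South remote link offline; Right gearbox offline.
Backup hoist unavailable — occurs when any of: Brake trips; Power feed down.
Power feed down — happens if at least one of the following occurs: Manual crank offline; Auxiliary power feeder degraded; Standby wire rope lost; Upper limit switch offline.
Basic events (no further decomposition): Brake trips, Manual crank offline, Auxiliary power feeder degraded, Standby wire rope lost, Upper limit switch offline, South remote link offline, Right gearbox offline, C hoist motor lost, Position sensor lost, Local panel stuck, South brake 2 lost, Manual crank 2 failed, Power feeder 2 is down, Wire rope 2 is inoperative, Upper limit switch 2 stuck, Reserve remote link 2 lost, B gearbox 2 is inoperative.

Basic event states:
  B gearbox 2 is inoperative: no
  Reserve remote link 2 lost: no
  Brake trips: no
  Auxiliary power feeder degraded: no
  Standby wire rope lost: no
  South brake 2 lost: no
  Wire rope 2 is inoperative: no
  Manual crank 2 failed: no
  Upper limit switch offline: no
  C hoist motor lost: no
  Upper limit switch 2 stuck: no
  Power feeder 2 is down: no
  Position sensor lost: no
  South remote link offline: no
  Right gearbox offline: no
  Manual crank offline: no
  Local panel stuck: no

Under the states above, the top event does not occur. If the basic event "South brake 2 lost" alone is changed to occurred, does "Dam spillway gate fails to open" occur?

Counterfactual: set "South brake 2 lost" to occurred.
Power feed down [OR]: Manual crank offline=not, Auxiliary power feeder degraded=not, Standby wire rope lost=not, Upper limit switch offline=not → no input occurs → does not occur.
Backup hoist unavailable [OR]: Brake trips=not, Power feed down=not → no input occurs → does not occur.
Local branch down [OR]: South remote link offline=not, Right gearbox offline=not → no input occurs → does not occur.
Hoist path fails [AND]: Position sensor lost=not, Local panel stuck=not, South brake 2 lost=occurs → not all inputs occur → does not occur.
Remote branch unavailable [OR]: Manual crank 2 failed=not, Power feeder 2 is down=not → no input occurs → does not occur.
Control chain inoperative [OR]: C hoist motor lost=not, Hoist path fails=not, Remote branch unavailable=not → no input occurs → does not occur.
Power feed 2 down [OR]: Wire rope 2 is inoperative=not, Upper limit switch 2 stuck=not → no input occurs → does not occur.
Backup hoist 2 fails [OR]: Control chain inoperative=not, Power feed 2 down=not, Reserve remote link 2 lost=not, B gearbox 2 is inoperative=not → no input occurs → does not occur.
Dam spillway gate fails to open [OR]: Backup hoist unavailable=not, Local branch down=not, Backup hoist 2 fails=not → no input occurs → does not occur.

No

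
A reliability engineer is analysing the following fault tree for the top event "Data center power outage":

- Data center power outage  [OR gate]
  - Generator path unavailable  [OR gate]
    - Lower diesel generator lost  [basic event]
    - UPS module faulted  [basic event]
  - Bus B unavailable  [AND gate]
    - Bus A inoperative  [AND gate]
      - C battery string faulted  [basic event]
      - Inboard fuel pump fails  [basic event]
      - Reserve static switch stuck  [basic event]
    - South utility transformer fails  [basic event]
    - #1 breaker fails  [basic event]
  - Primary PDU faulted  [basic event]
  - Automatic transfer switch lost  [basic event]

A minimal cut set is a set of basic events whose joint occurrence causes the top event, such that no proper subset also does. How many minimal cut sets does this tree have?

Generator path unavailable [OR]: union of children's cut sets → 2 cut set(s).
Bus A inoperative [AND]: one cut set from each child combined → 1 × 1 × 1 = 1 cut set(s).
Bus B unavailable [AND]: one cut set from each child combined → 1 × 1 × 1 = 1 cut set(s).
Data center power outage [OR]: union of children's cut sets → 5 cut set(s).
Minimal cut sets: {Lower diesel generator lost}; {UPS module faulted}; {#1 breaker fails, C battery string faulted, Inboard fuel pump fails, Reserve static switch stuck, South utility transformer fails}; {Primary PDU faulted}; {Automatic transfer switch lost}.

5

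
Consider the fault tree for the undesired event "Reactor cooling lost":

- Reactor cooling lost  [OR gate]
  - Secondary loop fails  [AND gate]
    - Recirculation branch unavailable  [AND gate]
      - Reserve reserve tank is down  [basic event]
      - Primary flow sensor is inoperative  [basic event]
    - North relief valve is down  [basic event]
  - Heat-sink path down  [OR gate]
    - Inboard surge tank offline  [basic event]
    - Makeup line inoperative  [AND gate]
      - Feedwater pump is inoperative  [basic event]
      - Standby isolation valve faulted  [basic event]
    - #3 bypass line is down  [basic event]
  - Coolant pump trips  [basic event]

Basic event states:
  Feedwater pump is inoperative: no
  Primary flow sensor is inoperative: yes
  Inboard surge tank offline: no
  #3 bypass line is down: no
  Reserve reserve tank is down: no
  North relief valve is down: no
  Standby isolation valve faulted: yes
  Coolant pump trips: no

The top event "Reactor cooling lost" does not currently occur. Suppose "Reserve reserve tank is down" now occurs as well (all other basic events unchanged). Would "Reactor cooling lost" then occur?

No

Counterfactual: set "Reserve reserve tank is down" to occurred.
Recirculation branch unavailable [AND]: Reserve reserve tank is down=occurs, Primary flow sensor is inoperative=occurs → all inputs occur → occurs.
Secondary loop fails [AND]: Recirculation branch unavailable=occurs, North relief valve is down=not → not all inputs occur → does not occur.
Makeup line inoperative [AND]: Feedwater pump is inoperative=not, Standby isolation valve faulted=occurs → not all inputs occur → does not occur.
Heat-sink path down [OR]: Inboard surge tank offline=not, Makeup line inoperative=not, #3 bypass line is down=not → no input occurs → does not occur.
Reactor cooling lost [OR]: Secondary loop fails=not, Heat-sink path down=not, Coolant pump trips=not → no input occurs → does not occur.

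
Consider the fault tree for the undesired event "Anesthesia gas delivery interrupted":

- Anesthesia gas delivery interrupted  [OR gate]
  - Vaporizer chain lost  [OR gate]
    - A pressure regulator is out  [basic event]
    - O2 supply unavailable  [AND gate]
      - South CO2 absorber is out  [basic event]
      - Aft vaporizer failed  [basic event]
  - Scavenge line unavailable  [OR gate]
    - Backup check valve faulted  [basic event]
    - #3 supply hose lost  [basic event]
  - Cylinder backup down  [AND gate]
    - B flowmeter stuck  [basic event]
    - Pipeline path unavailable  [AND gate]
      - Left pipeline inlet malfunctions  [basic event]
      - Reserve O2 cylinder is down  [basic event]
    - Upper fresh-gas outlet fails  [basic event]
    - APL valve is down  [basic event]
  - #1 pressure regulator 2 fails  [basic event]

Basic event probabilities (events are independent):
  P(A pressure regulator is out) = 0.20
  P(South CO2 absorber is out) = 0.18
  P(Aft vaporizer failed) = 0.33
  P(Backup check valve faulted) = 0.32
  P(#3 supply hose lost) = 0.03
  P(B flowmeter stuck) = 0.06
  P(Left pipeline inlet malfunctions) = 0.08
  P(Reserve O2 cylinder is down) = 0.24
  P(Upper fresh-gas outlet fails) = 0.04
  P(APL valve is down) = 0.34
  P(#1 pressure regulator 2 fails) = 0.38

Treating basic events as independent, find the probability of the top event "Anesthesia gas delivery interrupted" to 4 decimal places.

P(O2 supply unavailable) [AND] = 0.18 × 0.33 = 0.059400
P(Vaporizer chain lost) [OR] = 1 − (1−0.20) × (1−0.059400) = 0.247520
P(Scavenge line unavailable) [OR] = 1 − (1−0.32) × (1−0.03) = 0.340400
P(Pipeline path unavailable) [AND] = 0.08 × 0.24 = 0.019200
P(Cylinder backup down) [AND] = 0.06 × 0.019200 × 0.04 × 0.34 = 0.000016
P(Anesthesia gas delivery interrupted) [OR] = 1 − (1−0.247520) × (1−0.340400) × (1−0.000016) × (1−0.38) = 0.692277
Rounded to 4 decimal places: P(Anesthesia gas delivery interrupted) ≈ 0.6923.

0.6923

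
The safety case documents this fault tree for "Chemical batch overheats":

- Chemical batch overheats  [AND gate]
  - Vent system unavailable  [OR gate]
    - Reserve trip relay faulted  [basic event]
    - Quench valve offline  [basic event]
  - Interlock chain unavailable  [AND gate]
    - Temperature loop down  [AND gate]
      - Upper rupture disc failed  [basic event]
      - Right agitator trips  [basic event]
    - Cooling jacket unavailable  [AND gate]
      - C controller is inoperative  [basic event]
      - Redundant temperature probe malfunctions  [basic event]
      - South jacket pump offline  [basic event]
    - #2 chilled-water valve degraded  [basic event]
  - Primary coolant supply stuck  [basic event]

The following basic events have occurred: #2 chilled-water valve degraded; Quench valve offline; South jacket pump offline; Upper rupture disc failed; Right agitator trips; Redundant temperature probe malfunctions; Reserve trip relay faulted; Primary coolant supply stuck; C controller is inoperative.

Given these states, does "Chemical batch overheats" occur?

Vent system unavailable [OR]: Reserve trip relay faulted=occurs, Quench valve offline=occurs → at least one input occurs → occurs.
Temperature loop down [AND]: Upper rupture disc failed=occurs, Right agitator trips=occurs → all inputs occur → occurs.
Cooling jacket unavailable [AND]: C controller is inoperative=occurs, Redundant temperature probe malfunctions=occurs, South jacket pump offline=occurs → all inputs occur → occurs.
Interlock chain unavailable [AND]: Temperature loop down=occurs, Cooling jacket unavailable=occurs, #2 chilled-water valve degraded=occurs → all inputs occur → occurs.
Chemical batch overheats [AND]: Vent system unavailable=occurs, Interlock chain unavailable=occurs, Primary coolant supply stuck=occurs → all inputs occur → occurs.

Yes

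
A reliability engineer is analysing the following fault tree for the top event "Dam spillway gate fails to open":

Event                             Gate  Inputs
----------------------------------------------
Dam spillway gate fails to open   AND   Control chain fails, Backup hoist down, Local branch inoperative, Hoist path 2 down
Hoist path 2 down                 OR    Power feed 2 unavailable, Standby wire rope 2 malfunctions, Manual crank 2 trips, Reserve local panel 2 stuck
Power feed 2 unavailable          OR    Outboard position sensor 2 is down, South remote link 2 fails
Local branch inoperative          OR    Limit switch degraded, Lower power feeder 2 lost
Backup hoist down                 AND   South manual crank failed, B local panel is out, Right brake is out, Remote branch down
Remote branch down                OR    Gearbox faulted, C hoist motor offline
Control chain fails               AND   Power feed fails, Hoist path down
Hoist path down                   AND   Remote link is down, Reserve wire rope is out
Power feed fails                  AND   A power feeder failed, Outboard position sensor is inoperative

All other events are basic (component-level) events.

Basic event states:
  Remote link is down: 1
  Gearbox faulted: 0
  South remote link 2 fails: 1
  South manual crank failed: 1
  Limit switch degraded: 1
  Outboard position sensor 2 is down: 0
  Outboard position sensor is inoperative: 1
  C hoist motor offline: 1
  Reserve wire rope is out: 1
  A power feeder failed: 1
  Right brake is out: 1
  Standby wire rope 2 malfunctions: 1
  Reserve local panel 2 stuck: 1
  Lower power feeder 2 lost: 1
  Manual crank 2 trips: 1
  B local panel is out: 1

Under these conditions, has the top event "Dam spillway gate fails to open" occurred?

Yes

Power feed fails [AND]: A power feeder failed=occurs, Outboard position sensor is inoperative=occurs → all inputs occur → occurs.
Hoist path down [AND]: Remote link is down=occurs, Reserve wire rope is out=occurs → all inputs occur → occurs.
Control chain fails [AND]: Power feed fails=occurs, Hoist path down=occurs → all inputs occur → occurs.
Remote branch down [OR]: Gearbox faulted=not, C hoist motor offline=occurs → at least one input occurs → occurs.
Backup hoist down [AND]: South manual crank failed=occurs, B local panel is out=occurs, Right brake is out=occurs, Remote branch down=occurs → all inputs occur → occurs.
Local branch inoperative [OR]: Limit switch degraded=occurs, Lower power feeder 2 lost=occurs → at least one input occurs → occurs.
Power feed 2 unavailable [OR]: Outboard position sensor 2 is down=not, South remote link 2 fails=occurs → at least one input occurs → occurs.
Hoist path 2 down [OR]: Power feed 2 unavailable=occurs, Standby wire rope 2 malfunctions=occurs, Manual crank 2 trips=occurs, Reserve local panel 2 stuck=occurs → at least one input occurs → occurs.
Dam spillway gate fails to open [AND]: Control chain fails=occurs, Backup hoist down=occurs, Local branch inoperative=occurs, Hoist path 2 down=occurs → all inputs occur → occurs.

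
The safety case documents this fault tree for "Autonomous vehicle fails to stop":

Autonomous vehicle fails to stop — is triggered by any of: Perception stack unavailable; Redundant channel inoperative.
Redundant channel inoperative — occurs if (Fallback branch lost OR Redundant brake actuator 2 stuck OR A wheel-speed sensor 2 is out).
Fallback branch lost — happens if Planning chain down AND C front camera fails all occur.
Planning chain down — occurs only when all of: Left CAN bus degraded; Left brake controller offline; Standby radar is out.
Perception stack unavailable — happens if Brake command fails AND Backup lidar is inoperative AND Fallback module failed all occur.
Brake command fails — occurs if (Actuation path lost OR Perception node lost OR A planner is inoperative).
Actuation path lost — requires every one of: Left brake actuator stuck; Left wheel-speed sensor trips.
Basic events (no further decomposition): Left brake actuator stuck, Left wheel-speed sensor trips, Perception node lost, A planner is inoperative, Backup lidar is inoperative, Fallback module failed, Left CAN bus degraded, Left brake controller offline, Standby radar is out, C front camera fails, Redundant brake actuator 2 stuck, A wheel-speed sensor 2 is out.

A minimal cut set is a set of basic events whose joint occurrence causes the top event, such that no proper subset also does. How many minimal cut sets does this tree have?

Actuation path lost [AND]: one cut set from each child combined → 1 × 1 = 1 cut set(s).
Brake command fails [OR]: union of children's cut sets → 3 cut set(s).
Perception stack unavailable [AND]: one cut set from each child combined → 3 × 1 × 1 = 3 cut set(s).
Planning chain down [AND]: one cut set from each child combined → 1 × 1 × 1 = 1 cut set(s).
Fallback branch lost [AND]: one cut set from each child combined → 1 × 1 = 1 cut set(s).
Redundant channel inoperative [OR]: union of children's cut sets → 3 cut set(s).
Autonomous vehicle fails to stop [OR]: union of children's cut sets → 6 cut set(s).
Minimal cut sets: {Backup lidar is inoperative, Fallback module failed, Left brake actuator stuck, Left wheel-speed sensor trips}; {Backup lidar is inoperative, Fallback module failed, Perception node lost}; {A planner is inoperative, Backup lidar is inoperative, Fallback module failed}; {C front camera fails, Left CAN bus degraded, Left brake controller offline, Standby radar is out}; {Redundant brake actuator 2 stuck}; {A wheel-speed sensor 2 is out}.

6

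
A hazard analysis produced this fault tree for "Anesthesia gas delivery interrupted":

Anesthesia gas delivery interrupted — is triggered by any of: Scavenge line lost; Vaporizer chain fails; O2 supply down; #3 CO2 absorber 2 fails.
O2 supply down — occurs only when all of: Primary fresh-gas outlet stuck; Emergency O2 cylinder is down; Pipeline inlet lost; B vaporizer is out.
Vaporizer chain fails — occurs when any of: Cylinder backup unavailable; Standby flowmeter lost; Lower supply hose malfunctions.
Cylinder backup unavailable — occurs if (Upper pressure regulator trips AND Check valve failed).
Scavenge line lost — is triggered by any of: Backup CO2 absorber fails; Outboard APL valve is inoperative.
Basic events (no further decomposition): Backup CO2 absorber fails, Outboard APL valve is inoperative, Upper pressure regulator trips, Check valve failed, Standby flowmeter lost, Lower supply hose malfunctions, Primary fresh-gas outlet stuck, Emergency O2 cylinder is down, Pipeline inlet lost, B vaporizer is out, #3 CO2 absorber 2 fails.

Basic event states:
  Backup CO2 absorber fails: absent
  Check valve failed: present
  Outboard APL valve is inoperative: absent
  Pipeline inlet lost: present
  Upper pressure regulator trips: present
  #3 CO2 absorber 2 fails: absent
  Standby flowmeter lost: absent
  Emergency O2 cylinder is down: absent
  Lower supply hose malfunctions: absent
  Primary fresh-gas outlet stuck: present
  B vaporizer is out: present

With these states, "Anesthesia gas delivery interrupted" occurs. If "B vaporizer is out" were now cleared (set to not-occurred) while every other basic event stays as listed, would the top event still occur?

Yes

Counterfactual: set "B vaporizer is out" to not occurred.
Scavenge line lost [OR]: Backup CO2 absorber fails=not, Outboard APL valve is inoperative=not → no input occurs → does not occur.
Cylinder backup unavailable [AND]: Upper pressure regulator trips=occurs, Check valve failed=occurs → all inputs occur → occurs.
Vaporizer chain fails [OR]: Cylinder backup unavailable=occurs, Standby flowmeter lost=not, Lower supply hose malfunctions=not → at least one input occurs → occurs.
O2 supply down [AND]: Primary fresh-gas outlet stuck=occurs, Emergency O2 cylinder is down=not, Pipeline inlet lost=occurs, B vaporizer is out=not → not all inputs occur → does not occur.
Anesthesia gas delivery interrupted [OR]: Scavenge line lost=not, Vaporizer chain fails=occurs, O2 supply down=not, #3 CO2 absorber 2 fails=not → at least one input occurs → occurs.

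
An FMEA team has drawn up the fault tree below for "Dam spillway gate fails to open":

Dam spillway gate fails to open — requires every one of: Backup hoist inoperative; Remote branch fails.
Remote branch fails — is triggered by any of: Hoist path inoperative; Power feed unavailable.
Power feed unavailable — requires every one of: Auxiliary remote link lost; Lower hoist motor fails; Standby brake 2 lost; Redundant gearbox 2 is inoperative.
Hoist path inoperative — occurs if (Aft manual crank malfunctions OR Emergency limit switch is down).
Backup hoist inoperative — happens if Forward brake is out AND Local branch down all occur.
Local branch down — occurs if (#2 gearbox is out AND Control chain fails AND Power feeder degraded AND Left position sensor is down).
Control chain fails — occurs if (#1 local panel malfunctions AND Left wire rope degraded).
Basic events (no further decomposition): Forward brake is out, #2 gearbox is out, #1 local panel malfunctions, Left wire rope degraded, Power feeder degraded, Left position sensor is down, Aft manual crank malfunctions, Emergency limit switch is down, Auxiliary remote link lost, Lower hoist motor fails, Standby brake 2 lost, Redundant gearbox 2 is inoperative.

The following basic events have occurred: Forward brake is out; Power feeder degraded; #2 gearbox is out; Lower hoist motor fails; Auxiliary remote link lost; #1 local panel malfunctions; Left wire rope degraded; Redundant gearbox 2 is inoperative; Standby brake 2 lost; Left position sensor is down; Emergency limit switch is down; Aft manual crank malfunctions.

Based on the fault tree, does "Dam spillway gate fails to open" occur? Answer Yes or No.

Control chain fails [AND]: #1 local panel malfunctions=occurs, Left wire rope degraded=occurs → all inputs occur → occurs.
Local branch down [AND]: #2 gearbox is out=occurs, Control chain fails=occurs, Power feeder degraded=occurs, Left position sensor is down=occurs → all inputs occur → occurs.
Backup hoist inoperative [AND]: Forward brake is out=occurs, Local branch down=occurs → all inputs occur → occurs.
Hoist path inoperative [OR]: Aft manual crank malfunctions=occurs, Emergency limit switch is down=occurs → at least one input occurs → occurs.
Power feed unavailable [AND]: Auxiliary remote link lost=occurs, Lower hoist motor fails=occurs, Standby brake 2 lost=occurs, Redundant gearbox 2 is inoperative=occurs → all inputs occur → occurs.
Remote branch fails [OR]: Hoist path inoperative=occurs, Power feed unavailable=occurs → at least one input occurs → occurs.
Dam spillway gate fails to open [AND]: Backup hoist inoperative=occurs, Remote branch fails=occurs → all inputs occur → occurs.

Yes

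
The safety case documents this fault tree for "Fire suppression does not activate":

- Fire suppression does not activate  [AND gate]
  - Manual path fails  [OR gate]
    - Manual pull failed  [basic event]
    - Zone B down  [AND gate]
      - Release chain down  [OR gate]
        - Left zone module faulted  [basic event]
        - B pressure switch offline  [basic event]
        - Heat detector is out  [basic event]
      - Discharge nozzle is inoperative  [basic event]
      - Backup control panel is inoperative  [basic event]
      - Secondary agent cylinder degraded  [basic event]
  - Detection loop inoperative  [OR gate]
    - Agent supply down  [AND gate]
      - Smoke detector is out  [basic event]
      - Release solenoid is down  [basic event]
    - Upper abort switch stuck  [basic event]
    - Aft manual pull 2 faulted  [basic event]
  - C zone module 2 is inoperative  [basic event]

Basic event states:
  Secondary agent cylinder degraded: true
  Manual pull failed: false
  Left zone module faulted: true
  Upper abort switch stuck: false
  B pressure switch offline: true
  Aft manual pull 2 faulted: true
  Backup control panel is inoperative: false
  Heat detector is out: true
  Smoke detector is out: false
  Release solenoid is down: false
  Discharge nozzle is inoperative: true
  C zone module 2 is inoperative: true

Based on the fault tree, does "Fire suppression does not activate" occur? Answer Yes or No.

No

Release chain down [OR]: Left zone module faulted=occurs, B pressure switch offline=occurs, Heat detector is out=occurs → at least one input occurs → occurs.
Zone B down [AND]: Release chain down=occurs, Discharge nozzle is inoperative=occurs, Backup control panel is inoperative=not, Secondary agent cylinder degraded=occurs → not all inputs occur → does not occur.
Manual path fails [OR]: Manual pull failed=not, Zone B down=not → no input occurs → does not occur.
Agent supply down [AND]: Smoke detector is out=not, Release solenoid is down=not → not all inputs occur → does not occur.
Detection loop inoperative [OR]: Agent supply down=not, Upper abort switch stuck=not, Aft manual pull 2 faulted=occurs → at least one input occurs → occurs.
Fire suppression does not activate [AND]: Manual path fails=not, Detection loop inoperative=occurs, C zone module 2 is inoperative=occurs → not all inputs occur → does not occur.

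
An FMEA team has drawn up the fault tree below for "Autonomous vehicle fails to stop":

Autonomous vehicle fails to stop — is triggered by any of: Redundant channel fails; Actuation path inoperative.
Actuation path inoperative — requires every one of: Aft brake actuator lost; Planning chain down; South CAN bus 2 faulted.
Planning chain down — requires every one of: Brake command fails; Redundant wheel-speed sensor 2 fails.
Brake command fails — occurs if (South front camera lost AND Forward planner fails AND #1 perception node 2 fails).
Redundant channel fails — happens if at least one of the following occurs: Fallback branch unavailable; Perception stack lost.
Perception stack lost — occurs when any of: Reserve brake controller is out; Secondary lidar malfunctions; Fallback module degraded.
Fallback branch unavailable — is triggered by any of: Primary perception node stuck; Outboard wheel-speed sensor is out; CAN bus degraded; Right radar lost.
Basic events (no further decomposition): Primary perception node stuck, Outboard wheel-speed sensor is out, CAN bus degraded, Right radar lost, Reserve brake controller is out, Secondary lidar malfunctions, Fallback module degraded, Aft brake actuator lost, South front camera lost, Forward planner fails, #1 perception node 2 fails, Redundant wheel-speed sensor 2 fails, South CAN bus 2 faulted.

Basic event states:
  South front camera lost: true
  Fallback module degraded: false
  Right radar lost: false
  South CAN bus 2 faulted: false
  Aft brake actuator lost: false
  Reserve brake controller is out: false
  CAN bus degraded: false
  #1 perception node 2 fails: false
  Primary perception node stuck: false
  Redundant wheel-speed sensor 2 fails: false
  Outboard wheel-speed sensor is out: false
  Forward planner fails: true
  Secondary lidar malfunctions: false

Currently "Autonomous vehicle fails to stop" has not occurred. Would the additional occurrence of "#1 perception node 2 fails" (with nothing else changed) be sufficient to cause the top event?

No

Counterfactual: set "#1 perception node 2 fails" to occurred.
Fallback branch unavailable [OR]: Primary perception node stuck=not, Outboard wheel-speed sensor is out=not, CAN bus degraded=not, Right radar lost=not → no input occurs → does not occur.
Perception stack lost [OR]: Reserve brake controller is out=not, Secondary lidar malfunctions=not, Fallback module degraded=not → no input occurs → does not occur.
Redundant channel fails [OR]: Fallback branch unavailable=not, Perception stack lost=not → no input occurs → does not occur.
Brake command fails [AND]: South front camera lost=occurs, Forward planner fails=occurs, #1 perception node 2 fails=occurs → all inputs occur → occurs.
Planning chain down [AND]: Brake command fails=occurs, Redundant wheel-speed sensor 2 fails=not → not all inputs occur → does not occur.
Actuation path inoperative [AND]: Aft brake actuator lost=not, Planning chain down=not, South CAN bus 2 faulted=not → not all inputs occur → does not occur.
Autonomous vehicle fails to stop [OR]: Redundant channel fails=not, Actuation path inoperative=not → no input occurs → does not occur.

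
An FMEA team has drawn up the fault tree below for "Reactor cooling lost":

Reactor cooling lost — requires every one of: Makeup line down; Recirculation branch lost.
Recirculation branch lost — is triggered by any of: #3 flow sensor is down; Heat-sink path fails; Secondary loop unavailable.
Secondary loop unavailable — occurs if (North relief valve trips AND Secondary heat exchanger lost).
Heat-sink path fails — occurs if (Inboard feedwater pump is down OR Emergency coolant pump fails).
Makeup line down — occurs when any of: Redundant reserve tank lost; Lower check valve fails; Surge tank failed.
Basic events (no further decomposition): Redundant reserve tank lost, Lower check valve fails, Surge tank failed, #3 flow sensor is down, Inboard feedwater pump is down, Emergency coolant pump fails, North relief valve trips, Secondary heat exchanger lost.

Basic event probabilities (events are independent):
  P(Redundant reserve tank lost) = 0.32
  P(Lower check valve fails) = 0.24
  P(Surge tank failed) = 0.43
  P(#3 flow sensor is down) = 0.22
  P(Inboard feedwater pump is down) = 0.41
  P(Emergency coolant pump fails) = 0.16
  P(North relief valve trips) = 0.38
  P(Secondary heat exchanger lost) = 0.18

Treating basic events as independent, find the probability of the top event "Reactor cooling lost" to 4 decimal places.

P(Makeup line down) [OR] = 1 − (1−0.32) × (1−0.24) × (1−0.43) = 0.705424
P(Heat-sink path fails) [OR] = 1 − (1−0.41) × (1−0.16) = 0.504400
P(Secondary loop unavailable) [AND] = 0.38 × 0.18 = 0.068400
P(Recirculation branch lost) [OR] = 1 − (1−0.22) × (1−0.504400) × (1−0.068400) = 0.639873
P(Reactor cooling lost) [AND] = 0.705424 × 0.639873 = 0.451382
Rounded to 4 decimal places: P(Reactor cooling lost) ≈ 0.4514.

0.4514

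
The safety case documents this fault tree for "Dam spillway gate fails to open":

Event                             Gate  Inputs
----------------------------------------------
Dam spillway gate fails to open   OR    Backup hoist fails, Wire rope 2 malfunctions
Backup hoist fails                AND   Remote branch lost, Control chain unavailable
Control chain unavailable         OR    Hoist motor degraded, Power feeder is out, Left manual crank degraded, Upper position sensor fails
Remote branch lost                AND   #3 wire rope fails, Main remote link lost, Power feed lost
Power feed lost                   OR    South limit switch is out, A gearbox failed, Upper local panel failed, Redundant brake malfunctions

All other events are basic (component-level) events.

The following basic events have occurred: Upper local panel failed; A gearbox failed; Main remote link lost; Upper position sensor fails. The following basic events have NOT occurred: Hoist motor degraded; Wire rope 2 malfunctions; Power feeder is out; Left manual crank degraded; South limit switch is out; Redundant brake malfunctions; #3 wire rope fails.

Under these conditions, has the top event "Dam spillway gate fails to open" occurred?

No

Power feed lost [OR]: South limit switch is out=not, A gearbox failed=occurs, Upper local panel failed=occurs, Redundant brake malfunctions=not → at least one input occurs → occurs.
Remote branch lost [AND]: #3 wire rope fails=not, Main remote link lost=occurs, Power feed lost=occurs → not all inputs occur → does not occur.
Control chain unavailable [OR]: Hoist motor degraded=not, Power feeder is out=not, Left manual crank degraded=not, Upper position sensor fails=occurs → at least one input occurs → occurs.
Backup hoist fails [AND]: Remote branch lost=not, Control chain unavailable=occurs → not all inputs occur → does not occur.
Dam spillway gate fails to open [OR]: Backup hoist fails=not, Wire rope 2 malfunctions=not → no input occurs → does not occur.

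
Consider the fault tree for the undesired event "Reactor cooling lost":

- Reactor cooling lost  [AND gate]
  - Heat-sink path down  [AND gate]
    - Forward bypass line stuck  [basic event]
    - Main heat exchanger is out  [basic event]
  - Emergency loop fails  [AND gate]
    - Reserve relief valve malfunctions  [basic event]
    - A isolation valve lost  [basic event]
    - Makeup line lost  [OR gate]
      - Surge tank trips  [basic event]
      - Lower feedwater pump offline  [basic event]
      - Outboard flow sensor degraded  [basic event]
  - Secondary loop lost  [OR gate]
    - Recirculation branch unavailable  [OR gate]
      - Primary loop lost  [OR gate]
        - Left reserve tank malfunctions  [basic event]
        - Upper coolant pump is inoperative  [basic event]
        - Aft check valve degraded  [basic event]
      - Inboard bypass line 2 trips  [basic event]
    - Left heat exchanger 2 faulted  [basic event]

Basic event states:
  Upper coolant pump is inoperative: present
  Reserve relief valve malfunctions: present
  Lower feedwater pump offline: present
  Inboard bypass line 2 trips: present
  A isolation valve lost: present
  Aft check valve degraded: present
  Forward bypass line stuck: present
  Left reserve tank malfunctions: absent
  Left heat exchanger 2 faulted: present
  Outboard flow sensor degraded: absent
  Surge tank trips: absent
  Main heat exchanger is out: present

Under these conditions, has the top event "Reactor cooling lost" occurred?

Heat-sink path down [AND]: Forward bypass line stuck=occurs, Main heat exchanger is out=occurs → all inputs occur → occurs.
Makeup line lost [OR]: Surge tank trips=not, Lower feedwater pump offline=occurs, Outboard flow sensor degraded=not → at least one input occurs → occurs.
Emergency loop fails [AND]: Reserve relief valve malfunctions=occurs, A isolation valve lost=occurs, Makeup line lost=occurs → all inputs occur → occurs.
Primary loop lost [OR]: Left reserve tank malfunctions=not, Upper coolant pump is inoperative=occurs, Aft check valve degraded=occurs → at least one input occurs → occurs.
Recirculation branch unavailable [OR]: Primary loop lost=occurs, Inboard bypass line 2 trips=occurs → at least one input occurs → occurs.
Secondary loop lost [OR]: Recirculation branch unavailable=occurs, Left heat exchanger 2 faulted=occurs → at least one input occurs → occurs.
Reactor cooling lost [AND]: Heat-sink path down=occurs, Emergency loop fails=occurs, Secondary loop lost=occurs → all inputs occur → occurs.

Yes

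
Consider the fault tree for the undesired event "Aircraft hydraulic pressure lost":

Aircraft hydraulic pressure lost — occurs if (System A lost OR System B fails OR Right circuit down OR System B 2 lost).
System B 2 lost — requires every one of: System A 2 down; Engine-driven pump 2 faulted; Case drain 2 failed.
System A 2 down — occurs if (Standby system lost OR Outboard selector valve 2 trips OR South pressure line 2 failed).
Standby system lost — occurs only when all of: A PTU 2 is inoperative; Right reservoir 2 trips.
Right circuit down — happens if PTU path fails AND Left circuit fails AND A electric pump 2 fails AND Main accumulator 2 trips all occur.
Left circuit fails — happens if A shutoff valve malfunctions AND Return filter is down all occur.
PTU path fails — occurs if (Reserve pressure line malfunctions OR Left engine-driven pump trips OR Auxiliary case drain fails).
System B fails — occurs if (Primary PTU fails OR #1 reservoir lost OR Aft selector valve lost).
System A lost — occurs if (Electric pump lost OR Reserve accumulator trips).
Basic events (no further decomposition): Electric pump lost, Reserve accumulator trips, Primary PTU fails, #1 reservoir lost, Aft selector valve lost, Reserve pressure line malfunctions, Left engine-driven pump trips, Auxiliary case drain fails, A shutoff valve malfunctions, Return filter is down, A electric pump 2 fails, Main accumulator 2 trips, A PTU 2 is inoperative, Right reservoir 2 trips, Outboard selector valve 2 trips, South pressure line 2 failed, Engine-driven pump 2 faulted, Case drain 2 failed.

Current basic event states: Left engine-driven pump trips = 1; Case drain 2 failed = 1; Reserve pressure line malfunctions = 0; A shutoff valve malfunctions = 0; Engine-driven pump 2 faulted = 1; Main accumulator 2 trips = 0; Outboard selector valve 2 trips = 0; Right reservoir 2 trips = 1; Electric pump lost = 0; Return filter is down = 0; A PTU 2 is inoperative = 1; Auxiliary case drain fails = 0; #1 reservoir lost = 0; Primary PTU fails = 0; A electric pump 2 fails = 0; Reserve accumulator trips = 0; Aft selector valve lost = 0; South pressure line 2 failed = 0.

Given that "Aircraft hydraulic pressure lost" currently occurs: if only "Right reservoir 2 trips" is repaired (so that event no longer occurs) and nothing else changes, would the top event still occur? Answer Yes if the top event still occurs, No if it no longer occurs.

Counterfactual: set "Right reservoir 2 trips" to not occurred.
System A lost [OR]: Electric pump lost=not, Reserve accumulator trips=not → no input occurs → does not occur.
System B fails [OR]: Primary PTU fails=not, #1 reservoir lost=not, Aft selector valve lost=not → no input occurs → does not occur.
PTU path fails [OR]: Reserve pressure line malfunctions=not, Left engine-driven pump trips=occurs, Auxiliary case drain fails=not → at least one input occurs → occurs.
Left circuit fails [AND]: A shutoff valve malfunctions=not, Return filter is down=not → not all inputs occur → does not occur.
Right circuit down [AND]: PTU path fails=occurs, Left circuit fails=not, A electric pump 2 fails=not, Main accumulator 2 trips=not → not all inputs occur → does not occur.
Standby system lost [AND]: A PTU 2 is inoperative=occurs, Right reservoir 2 trips=not → not all inputs occur → does not occur.
System A 2 down [OR]: Standby system lost=not, Outboard selector valve 2 trips=not, South pressure line 2 failed=not → no input occurs → does not occur.
System B 2 lost [AND]: System A 2 down=not, Engine-driven pump 2 faulted=occurs, Case drain 2 failed=occurs → not all inputs occur → does not occur.
Aircraft hydraulic pressure lost [OR]: System A lost=not, System B fails=not, Right circuit down=not, System B 2 lost=not → no input occurs → does not occur.

No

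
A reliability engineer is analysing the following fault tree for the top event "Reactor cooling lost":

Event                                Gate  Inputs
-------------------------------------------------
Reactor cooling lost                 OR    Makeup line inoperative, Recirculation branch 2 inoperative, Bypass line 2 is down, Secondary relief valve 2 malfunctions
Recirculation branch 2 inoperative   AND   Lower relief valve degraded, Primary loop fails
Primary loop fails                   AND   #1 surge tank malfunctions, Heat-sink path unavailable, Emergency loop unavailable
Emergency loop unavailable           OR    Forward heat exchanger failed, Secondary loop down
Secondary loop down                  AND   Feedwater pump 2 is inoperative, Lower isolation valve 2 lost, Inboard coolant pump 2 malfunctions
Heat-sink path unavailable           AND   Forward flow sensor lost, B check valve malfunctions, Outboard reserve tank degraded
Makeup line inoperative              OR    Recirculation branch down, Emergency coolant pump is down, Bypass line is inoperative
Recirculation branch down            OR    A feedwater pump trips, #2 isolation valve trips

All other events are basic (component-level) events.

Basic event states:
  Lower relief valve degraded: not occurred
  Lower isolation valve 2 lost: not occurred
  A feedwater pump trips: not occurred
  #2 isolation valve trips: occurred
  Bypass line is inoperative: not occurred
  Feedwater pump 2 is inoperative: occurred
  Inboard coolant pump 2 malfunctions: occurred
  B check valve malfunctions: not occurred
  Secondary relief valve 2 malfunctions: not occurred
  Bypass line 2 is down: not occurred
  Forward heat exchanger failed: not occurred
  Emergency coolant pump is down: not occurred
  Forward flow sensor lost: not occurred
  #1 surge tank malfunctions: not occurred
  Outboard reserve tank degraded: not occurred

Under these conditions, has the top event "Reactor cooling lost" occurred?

Recirculation branch down [OR]: A feedwater pump trips=not, #2 isolation valve trips=occurs → at least one input occurs → occurs.
Makeup line inoperative [OR]: Recirculation branch down=occurs, Emergency coolant pump is down=not, Bypass line is inoperative=not → at least one input occurs → occurs.
Heat-sink path unavailable [AND]: Forward flow sensor lost=not, B check valve malfunctions=not, Outboard reserve tank degraded=not → not all inputs occur → does not occur.
Secondary loop down [AND]: Feedwater pump 2 is inoperative=occurs, Lower isolation valve 2 lost=not, Inboard coolant pump 2 malfunctions=occurs → not all inputs occur → does not occur.
Emergency loop unavailable [OR]: Forward heat exchanger failed=not, Secondary loop down=not → no input occurs → does not occur.
Primary loop fails [AND]: #1 surge tank malfunctions=not, Heat-sink path unavailable=not, Emergency loop unavailable=not → not all inputs occur → does not occur.
Recirculation branch 2 inoperative [AND]: Lower relief valve degraded=not, Primary loop fails=not → not all inputs occur → does not occur.
Reactor cooling lost [OR]: Makeup line inoperative=occurs, Recirculation branch 2 inoperative=not, Bypass line 2 is down=not, Secondary relief valve 2 malfunctions=not → at least one input occurs → occurs.

Yes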